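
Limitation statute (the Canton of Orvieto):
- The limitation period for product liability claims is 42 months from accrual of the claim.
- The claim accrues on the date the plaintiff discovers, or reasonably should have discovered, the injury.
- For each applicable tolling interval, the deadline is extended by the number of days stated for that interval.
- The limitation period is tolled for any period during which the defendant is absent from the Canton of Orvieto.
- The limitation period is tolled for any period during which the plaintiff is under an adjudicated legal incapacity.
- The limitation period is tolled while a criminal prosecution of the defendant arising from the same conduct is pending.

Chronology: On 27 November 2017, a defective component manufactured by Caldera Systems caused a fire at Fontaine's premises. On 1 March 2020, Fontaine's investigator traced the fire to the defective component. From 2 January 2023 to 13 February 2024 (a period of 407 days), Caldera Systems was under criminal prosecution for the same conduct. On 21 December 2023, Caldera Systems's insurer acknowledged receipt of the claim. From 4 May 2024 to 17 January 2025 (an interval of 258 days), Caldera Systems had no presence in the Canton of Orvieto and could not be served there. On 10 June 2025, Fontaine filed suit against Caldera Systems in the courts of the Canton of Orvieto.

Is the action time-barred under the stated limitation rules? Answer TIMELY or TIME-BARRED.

TIMELY

Under the discovery rule, the claim accrued on 1 March 2020, when Fontaine discovered the injury — not on the 27 November 2017 date of the underlying act.
42 months from 1 March 2020 is 1 September 2023.
The pending criminal prosecution from 2 January 2023 to 13 February 2024 tolled the period for 407 days, extending the deadline to 12 October 2024.
The period was tolled for 258 days by the defendant's absence from the jurisdiction (4 May 2024 to 17 January 2025), pushing the deadline to 27 June 2025.
Nothing else in the chronology tolls or restarts the period.
The 10 June 2025 filing precedes the 27 June 2025 deadline; the claim is timely.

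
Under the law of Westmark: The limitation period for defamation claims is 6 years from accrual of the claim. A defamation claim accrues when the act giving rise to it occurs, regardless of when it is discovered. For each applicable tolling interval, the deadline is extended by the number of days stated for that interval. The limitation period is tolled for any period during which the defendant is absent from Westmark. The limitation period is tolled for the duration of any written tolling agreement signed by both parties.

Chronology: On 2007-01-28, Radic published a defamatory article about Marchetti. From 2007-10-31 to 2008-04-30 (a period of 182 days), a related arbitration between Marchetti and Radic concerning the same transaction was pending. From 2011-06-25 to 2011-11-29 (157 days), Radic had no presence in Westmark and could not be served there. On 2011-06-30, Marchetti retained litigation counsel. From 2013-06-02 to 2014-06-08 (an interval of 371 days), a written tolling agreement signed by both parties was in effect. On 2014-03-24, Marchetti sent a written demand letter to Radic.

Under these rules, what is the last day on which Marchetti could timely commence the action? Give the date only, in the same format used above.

2014-07-10

The claim accrued on 2007-01-28, the date of the act.
The untolled deadline — 6 years after 2007-01-28 — is 2013-01-28.
The defendant's absence from the jurisdiction from 2011-06-25 to 2011-11-29 tolled the period for 157 days, extending the deadline to 2013-07-04.
Because the written tolling agreement ran from 2013-06-02 to 2014-06-08, the deadline is extended by 371 days to 2014-07-10.
Although a pending arbitration ran from 2007-10-31 to 2008-04-30, the stated rules do not make that a tolling event, so it is disregarded.
The other events in the timeline have no effect on the limitation period under the stated rules.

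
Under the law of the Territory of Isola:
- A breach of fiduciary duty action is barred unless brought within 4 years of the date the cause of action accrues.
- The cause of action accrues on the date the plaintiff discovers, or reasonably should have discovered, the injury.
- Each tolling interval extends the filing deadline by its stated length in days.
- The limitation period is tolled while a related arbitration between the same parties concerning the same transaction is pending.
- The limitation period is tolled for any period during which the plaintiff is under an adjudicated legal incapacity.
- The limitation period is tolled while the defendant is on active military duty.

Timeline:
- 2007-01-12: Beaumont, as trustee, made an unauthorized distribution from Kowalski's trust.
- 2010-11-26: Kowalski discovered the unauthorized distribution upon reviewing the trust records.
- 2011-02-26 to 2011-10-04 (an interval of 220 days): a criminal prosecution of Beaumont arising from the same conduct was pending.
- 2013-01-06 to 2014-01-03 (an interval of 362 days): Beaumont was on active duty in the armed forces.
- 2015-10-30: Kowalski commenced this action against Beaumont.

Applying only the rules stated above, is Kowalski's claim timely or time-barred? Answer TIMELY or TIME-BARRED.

TIMELY

The claim did not accrue until Kowalski discovered the injury on 2010-11-26; the 2007-01-12 act date does not start the clock under the stated rule.
Adding the 4 years base period to 2010-11-26 gives a deadline of 2014-11-26, before any tolling.
The period was tolled for 362 days by the defendant's active military service (2013-01-06 to 2014-01-03), pushing the deadline to 2015-11-23.
No stated provision tolls the period for a criminal prosecution, so the interval from 2011-02-26 to 2011-10-04 has no effect on the deadline.
The 2015-10-30 filing precedes the 2015-11-23 deadline; the claim is timely.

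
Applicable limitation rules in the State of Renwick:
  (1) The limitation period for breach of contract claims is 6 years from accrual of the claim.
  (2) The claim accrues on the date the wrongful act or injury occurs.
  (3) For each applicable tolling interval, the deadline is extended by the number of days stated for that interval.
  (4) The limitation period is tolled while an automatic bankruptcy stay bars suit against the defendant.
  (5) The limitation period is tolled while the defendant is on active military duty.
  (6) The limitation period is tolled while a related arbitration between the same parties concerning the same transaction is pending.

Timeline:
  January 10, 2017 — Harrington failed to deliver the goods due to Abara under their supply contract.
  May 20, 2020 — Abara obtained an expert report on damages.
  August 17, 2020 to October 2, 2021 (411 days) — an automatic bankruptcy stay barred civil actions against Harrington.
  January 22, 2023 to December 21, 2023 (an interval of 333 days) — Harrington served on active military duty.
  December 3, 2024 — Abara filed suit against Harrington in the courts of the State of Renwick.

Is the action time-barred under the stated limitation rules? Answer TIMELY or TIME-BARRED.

TIMELY

The claim accrued on January 10, 2017, when the wrongful act occurred.
The untolled deadline — 6 years after January 10, 2017 — is January 10, 2023.
Because the automatic bankruptcy stay ran from August 17, 2020 to October 2, 2021, the deadline is extended by 411 days to February 25, 2024.
Because the defendant's active military service ran from January 22, 2023 to December 21, 2023, the deadline is extended by 333 days to January 23, 2025.
The other events in the timeline have no effect on the limitation period under the stated rules.
Abara filed on December 3, 2024, before the January 23, 2025 deadline, so the action is timely.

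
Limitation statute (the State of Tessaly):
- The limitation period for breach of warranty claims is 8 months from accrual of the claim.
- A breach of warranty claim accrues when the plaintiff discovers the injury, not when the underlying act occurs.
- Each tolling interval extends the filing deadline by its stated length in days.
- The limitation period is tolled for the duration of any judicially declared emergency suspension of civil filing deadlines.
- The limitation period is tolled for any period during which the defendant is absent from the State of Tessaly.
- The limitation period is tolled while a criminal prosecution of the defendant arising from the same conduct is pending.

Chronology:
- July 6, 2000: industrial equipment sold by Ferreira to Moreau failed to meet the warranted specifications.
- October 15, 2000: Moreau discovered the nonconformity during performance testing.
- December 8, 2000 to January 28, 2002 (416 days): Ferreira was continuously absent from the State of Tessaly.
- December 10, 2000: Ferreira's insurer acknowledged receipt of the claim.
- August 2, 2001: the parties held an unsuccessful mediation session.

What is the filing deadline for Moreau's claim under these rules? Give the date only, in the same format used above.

August 5, 2002

Accrual is tied to discovery, so the period began on October 15, 2000 rather than on July 6, 2000 when the act occurred.
The untolled deadline — 8 months after October 15, 2000 — is June 15, 2001.
The period was tolled for 416 days by the defendant's absence from the jurisdiction (December 8, 2000 to January 28, 2002), pushing the deadline to August 5, 2002.
None of the other events listed affects the running of the period under the stated rules.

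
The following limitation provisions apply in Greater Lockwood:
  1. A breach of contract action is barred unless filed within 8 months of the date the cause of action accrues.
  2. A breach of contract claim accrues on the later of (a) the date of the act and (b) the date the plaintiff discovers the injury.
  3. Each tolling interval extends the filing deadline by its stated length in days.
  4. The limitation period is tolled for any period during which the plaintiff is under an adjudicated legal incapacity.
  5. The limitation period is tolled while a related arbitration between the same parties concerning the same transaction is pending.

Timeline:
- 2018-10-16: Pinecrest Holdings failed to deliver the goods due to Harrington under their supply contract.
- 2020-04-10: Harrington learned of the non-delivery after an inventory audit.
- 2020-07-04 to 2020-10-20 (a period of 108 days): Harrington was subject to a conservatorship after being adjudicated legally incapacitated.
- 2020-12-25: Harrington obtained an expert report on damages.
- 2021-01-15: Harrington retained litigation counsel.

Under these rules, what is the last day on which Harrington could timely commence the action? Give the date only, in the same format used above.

2021-03-28

Taking the later of the act (2018-10-16) and discovery (2020-04-10), the claim accrued on 2020-04-10.
The untolled deadline — 8 months after 2020-04-10 — is 2020-12-10.
The plaintiff's legal incapacity from 2020-07-04 to 2020-10-20 tolled the period for 108 days, extending the deadline to 2021-03-28.
The other events in the timeline have no effect on the limitation period under the stated rules.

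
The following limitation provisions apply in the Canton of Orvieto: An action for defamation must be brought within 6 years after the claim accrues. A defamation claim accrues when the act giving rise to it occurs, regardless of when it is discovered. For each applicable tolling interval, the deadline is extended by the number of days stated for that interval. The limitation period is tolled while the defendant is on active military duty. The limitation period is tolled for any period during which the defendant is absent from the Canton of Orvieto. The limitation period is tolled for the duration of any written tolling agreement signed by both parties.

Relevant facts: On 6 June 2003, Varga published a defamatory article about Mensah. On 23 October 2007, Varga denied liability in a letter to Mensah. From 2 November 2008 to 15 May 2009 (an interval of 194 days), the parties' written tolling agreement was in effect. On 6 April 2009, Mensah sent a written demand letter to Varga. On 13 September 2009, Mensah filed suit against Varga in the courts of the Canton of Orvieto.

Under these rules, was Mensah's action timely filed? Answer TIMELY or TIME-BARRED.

The claim accrued on 6 June 2003, when the wrongful act occurred.
The untolled deadline — 6 years after 6 June 2003 — is 6 June 2009.
The period was tolled for 194 days by the written tolling agreement (2 November 2008 to 15 May 2009), pushing the deadline to 17 December 2009.
The other events in the timeline have no effect on the limitation period under the stated rules.
Mensah filed on 13 September 2009, before the 17 December 2009 deadline, so the action is timely.

TIMELY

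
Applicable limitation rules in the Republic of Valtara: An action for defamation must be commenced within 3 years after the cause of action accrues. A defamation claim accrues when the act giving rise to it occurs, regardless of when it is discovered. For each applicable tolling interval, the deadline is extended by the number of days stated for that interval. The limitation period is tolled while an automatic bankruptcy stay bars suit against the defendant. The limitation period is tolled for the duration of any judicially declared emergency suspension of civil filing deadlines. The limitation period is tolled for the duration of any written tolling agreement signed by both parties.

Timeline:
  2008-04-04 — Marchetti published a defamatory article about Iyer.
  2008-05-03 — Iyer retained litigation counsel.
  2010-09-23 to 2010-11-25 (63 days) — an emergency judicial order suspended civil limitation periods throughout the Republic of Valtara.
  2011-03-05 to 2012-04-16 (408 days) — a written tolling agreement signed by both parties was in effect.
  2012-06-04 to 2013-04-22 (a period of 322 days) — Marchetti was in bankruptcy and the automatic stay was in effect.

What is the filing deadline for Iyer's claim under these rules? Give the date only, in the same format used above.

2013-06-05

The cause of action accrued on 2008-04-04, the date of the act.
Adding the 3 years base period to 2008-04-04 gives a deadline of 2011-04-04, before any tolling.
The emergency suspension of filing deadlines from 2010-09-23 to 2010-11-25 tolled the period for 63 days, extending the deadline to 2011-06-06.
Because the written tolling agreement ran from 2011-03-05 to 2012-04-16, the deadline is extended by 408 days to 2012-07-18.
The automatic bankruptcy stay from 2012-06-04 to 2013-04-22 tolled the period for 322 days, extending the deadline to 2013-06-05.
The other events in the timeline have no effect on the limitation period under the stated rules.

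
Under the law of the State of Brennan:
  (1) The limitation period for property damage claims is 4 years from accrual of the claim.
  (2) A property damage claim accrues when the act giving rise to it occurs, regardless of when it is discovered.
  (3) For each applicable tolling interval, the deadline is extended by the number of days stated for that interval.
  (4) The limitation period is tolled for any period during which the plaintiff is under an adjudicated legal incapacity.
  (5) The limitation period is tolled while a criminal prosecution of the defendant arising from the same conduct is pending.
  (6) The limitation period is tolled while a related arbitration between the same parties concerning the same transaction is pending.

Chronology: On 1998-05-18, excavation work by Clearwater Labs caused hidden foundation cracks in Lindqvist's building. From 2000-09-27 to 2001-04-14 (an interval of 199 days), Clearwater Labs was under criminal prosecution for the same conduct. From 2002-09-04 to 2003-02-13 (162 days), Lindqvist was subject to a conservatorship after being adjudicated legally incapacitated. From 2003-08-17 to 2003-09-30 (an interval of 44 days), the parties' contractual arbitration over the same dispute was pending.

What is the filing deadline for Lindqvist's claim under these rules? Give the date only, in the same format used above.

The claim accrued on 1998-05-18, the date of the act.
The untolled deadline — 4 years after 1998-05-18 — is 2002-05-18.
The period was tolled for 199 days by the pending criminal prosecution (2000-09-27 to 2001-04-14), pushing the deadline to 2002-12-03.
The period was tolled for 162 days by the plaintiff's legal incapacity (2002-09-04 to 2003-02-13), pushing the deadline to 2003-05-14.
The pending related arbitration starting 2003-08-17 came too late — the period had run on 2003-05-14 — and so does not extend the deadline.

2003-05-14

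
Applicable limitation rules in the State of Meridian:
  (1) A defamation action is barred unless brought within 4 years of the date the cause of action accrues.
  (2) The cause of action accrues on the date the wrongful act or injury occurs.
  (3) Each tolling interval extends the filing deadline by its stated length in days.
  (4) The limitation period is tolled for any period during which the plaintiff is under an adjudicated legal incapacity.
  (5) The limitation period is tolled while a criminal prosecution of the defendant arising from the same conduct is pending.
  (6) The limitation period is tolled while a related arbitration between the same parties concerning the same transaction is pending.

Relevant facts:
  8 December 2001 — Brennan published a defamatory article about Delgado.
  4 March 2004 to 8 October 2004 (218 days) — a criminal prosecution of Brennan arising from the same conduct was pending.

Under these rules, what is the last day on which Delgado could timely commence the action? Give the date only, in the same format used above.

The claim accrued on 8 December 2001, when the wrongful act occurred.
The untolled deadline — 4 years after 8 December 2001 — is 8 December 2005.
The pending criminal prosecution from 4 March 2004 to 8 October 2004 tolled the period for 218 days, extending the deadline to 14 July 2006.

14 July 2006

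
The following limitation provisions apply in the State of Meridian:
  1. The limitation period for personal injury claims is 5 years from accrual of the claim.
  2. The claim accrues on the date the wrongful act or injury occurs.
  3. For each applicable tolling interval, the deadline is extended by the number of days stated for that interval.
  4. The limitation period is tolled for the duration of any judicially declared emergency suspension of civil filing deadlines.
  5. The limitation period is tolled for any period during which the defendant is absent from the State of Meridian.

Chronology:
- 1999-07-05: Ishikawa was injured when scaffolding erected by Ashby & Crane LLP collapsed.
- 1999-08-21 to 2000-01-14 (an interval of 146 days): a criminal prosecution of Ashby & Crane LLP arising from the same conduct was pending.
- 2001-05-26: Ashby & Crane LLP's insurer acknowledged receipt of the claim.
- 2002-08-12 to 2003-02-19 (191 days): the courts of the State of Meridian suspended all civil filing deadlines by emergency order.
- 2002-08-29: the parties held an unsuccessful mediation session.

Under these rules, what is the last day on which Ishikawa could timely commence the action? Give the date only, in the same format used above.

2005-01-12

The limitation period began to run on 1999-07-05.
Adding the 5 years base period to 1999-07-05 gives a deadline of 2004-07-05, before any tolling.
Because the emergency suspension of filing deadlines ran from 2002-08-12 to 2003-02-19, the deadline is extended by 191 days to 2005-01-12.
Although a criminal prosecution ran from 1999-08-21 to 2000-01-14, the stated rules do not make that a tolling event, so it is disregarded.
Nothing else in the chronology tolls or restarts the period.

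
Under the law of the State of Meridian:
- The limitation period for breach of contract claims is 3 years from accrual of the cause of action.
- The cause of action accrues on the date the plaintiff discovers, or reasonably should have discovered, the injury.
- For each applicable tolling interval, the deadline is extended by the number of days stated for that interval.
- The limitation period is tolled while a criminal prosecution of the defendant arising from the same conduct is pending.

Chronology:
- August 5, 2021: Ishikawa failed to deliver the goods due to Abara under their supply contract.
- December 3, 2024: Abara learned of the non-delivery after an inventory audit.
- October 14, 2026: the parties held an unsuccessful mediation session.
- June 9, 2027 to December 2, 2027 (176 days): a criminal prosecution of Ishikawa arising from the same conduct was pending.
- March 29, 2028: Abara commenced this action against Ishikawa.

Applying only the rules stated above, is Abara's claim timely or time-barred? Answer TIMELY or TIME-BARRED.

Under the discovery rule, the claim accrued on December 3, 2024, when Abara discovered the injury — not on the August 5, 2021 date of the underlying act.
The untolled deadline — 3 years after December 3, 2024 — is December 3, 2027.
The period was tolled for 176 days by the pending criminal prosecution (June 9, 2027 to December 2, 2027), pushing the deadline to May 27, 2028.
Nothing else in the chronology tolls or restarts the period.
Filing on March 29, 2028 beat the May 27, 2028 deadline — the action is timely.

TIMELY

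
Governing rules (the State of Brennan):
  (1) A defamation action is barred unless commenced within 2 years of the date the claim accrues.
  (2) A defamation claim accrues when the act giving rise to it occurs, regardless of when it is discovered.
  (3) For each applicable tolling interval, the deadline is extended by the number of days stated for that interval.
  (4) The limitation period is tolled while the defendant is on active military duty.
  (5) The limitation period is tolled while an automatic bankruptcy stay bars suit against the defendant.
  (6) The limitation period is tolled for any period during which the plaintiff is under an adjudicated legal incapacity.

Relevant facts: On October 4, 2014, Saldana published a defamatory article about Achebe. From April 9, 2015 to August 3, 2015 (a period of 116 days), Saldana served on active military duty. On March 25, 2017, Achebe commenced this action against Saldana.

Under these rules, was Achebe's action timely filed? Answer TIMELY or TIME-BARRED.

The claim accrued on October 4, 2014, when the wrongful act occurred.
Adding the 2 years base period to October 4, 2014 gives a deadline of October 4, 2016, before any tolling.
The defendant's active military service from April 9, 2015 to August 3, 2015 tolled the period for 116 days, extending the deadline to January 28, 2017.
Achebe filed on March 25, 2017, after the January 28, 2017 deadline, so the action is time-barred.

TIME-BARRED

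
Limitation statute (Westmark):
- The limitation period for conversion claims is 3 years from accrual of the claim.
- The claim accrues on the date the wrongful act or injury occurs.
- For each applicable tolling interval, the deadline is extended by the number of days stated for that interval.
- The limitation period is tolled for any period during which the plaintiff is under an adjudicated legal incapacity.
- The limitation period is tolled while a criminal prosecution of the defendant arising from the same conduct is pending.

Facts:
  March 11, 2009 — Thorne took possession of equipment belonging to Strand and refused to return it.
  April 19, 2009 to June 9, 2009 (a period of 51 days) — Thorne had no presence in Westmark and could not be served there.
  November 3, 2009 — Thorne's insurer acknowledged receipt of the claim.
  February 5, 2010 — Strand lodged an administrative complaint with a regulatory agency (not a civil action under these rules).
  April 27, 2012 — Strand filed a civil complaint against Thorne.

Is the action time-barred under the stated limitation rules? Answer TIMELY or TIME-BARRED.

TIME-BARRED

The claim accrued on March 11, 2009, the date of the act.
Adding the 3 years base period to March 11, 2009 gives a deadline of March 11, 2012, before any tolling.
The defendant's absence from the jurisdiction from April 19, 2009 to June 9, 2009 does not toll the period, because no stated rule makes the defendant's absence a tolling event.
Nothing else in the chronology tolls or restarts the period.
The April 27, 2012 filing falls after the March 11, 2012 deadline; the claim is time-barred.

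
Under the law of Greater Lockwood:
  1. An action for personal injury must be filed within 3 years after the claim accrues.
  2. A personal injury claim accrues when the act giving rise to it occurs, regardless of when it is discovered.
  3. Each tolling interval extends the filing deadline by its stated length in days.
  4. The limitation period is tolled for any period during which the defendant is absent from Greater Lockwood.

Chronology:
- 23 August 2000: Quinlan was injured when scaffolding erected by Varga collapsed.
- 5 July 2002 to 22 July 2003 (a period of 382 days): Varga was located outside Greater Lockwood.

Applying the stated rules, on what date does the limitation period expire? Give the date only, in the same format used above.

8 September 2004

The claim accrued on 23 August 2000, the date of the act.
Adding the 3 years base period to 23 August 2000 gives a deadline of 23 August 2003, before any tolling.
The period was tolled for 382 days by the defendant's absence from the jurisdiction (5 July 2002 to 22 July 2003), pushing the deadline to 8 September 2004.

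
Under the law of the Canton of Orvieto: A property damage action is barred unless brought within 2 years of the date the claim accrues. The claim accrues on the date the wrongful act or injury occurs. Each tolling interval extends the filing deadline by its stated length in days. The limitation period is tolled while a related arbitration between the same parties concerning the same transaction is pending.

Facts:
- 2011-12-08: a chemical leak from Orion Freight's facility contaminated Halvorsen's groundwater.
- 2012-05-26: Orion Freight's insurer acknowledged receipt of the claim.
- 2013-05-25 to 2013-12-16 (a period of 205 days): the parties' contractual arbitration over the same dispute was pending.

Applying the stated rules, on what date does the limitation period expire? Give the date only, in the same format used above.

The claim accrued on 2011-12-08, when the wrongful act occurred.
Adding the 2 years base period to 2011-12-08 gives a deadline of 2013-12-08, before any tolling.
Because the pending related arbitration ran from 2013-05-25 to 2013-12-16, the deadline is extended by 205 days to 2014-07-01.
The other events in the timeline have no effect on the limitation period under the stated rules.

2014-07-01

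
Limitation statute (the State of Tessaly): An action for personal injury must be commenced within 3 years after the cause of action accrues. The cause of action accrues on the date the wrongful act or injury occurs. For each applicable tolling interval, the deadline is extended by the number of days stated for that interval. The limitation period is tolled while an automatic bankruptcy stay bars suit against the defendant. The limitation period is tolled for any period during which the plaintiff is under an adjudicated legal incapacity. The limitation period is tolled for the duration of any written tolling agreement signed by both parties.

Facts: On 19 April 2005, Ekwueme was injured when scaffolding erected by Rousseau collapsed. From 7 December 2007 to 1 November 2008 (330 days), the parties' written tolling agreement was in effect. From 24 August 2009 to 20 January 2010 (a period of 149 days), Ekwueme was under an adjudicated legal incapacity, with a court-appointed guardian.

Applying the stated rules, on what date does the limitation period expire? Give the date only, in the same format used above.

The claim accrued on 19 April 2005, when the wrongful act occurred.
Adding the 3 years base period to 19 April 2005 gives a deadline of 19 April 2008, before any tolling.
The written tolling agreement from 7 December 2007 to 1 November 2008 tolled the period for 330 days, extending the deadline to 15 March 2009.
The plaintiff's legal incapacity starting 24 August 2009 came too late — the period had run on 15 March 2009 — and so does not extend the deadline.

15 March 2009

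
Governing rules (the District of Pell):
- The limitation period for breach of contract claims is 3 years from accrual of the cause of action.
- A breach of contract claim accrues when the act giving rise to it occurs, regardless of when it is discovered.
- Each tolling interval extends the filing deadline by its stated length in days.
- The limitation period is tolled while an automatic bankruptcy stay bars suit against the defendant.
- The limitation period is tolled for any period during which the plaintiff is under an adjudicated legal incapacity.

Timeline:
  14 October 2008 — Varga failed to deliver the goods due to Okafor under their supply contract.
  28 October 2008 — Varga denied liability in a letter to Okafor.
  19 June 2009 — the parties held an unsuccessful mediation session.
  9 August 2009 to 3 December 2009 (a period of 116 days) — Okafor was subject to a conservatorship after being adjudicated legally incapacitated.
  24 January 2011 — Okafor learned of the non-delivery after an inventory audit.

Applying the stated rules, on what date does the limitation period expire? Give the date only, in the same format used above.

The claim accrued on 14 October 2008, when the wrongful act occurred; under the stated occurrence rule the 24 January 2011 discovery does not delay accrual.
Adding the 3 years base period to 14 October 2008 gives a deadline of 14 October 2011, before any tolling.
Because the plaintiff's legal incapacity ran from 9 August 2009 to 3 December 2009, the deadline is extended by 116 days to 7 February 2012.
The other events in the timeline have no effect on the limitation period under the stated rules.

7 February 2012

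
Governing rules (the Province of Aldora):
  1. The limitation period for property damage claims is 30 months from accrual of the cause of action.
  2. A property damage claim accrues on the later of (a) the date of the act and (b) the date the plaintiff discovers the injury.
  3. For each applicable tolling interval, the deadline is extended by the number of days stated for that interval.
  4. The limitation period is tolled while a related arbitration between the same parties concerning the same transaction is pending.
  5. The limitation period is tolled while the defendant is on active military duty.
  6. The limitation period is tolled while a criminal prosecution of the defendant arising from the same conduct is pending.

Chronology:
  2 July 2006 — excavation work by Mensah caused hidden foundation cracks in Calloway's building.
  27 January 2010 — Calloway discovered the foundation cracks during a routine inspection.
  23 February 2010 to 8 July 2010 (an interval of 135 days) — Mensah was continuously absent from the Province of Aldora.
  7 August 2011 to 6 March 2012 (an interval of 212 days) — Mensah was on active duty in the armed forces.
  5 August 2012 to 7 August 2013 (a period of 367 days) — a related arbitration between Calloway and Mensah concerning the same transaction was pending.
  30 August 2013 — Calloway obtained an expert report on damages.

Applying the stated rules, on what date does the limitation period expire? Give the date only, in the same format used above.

The claim accrued on 27 January 2010 — the later of the 2 July 2006 act and the 27 January 2010 discovery.
The untolled deadline — 30 months after 27 January 2010 — is 27 July 2012.
The defendant's active military service from 7 August 2011 to 6 March 2012 tolled the period for 212 days, extending the deadline to 24 February 2013.
The period was tolled for 367 days by the pending related arbitration (5 August 2012 to 7 August 2013), pushing the deadline to 26 February 2014.
No stated provision tolls the period for the defendant's absence, so the interval from 23 February 2010 to 8 July 2010 has no effect on the deadline.
None of the other events listed affects the running of the period under the stated rules.

26 February 2014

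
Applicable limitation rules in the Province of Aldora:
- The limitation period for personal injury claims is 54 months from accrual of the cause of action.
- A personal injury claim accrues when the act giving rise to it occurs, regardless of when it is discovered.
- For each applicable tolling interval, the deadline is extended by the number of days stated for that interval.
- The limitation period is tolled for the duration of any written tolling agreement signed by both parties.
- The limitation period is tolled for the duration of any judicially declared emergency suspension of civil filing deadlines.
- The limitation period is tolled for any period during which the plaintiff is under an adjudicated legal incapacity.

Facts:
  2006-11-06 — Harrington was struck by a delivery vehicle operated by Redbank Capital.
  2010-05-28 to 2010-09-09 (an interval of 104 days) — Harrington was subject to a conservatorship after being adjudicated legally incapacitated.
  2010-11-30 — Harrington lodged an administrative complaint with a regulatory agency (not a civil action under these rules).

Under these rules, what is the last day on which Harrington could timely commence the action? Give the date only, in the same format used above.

2011-08-18

The limitation period began to run on 2006-11-06.
Adding the 54 months base period to 2006-11-06 gives a deadline of 2011-05-06, before any tolling.
Because the plaintiff's legal incapacity ran from 2010-05-28 to 2010-09-09, the deadline is extended by 104 days to 2011-08-18.
Nothing else in the chronology tolls or restarts the period.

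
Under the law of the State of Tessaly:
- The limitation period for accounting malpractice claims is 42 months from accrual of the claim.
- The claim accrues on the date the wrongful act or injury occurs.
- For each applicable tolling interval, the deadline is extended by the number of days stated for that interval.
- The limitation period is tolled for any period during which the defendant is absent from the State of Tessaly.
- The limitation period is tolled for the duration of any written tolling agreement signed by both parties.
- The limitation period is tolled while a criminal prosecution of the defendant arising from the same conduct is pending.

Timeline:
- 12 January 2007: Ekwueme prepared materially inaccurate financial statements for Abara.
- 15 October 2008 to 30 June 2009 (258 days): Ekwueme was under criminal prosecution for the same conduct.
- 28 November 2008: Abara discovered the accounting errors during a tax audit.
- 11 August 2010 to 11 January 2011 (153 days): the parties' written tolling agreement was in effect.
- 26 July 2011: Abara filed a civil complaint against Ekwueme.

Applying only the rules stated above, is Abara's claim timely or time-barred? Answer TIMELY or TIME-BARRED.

TIMELY

Because the rule ties accrual to occurrence, the claim accrued on 12 January 2007, not on the 28 November 2008 discovery date.
42 months from 12 January 2007 is 12 July 2010.
Because the pending criminal prosecution ran from 15 October 2008 to 30 June 2009, the deadline is extended by 258 days to 27 March 2011.
Because the written tolling agreement ran from 11 August 2010 to 11 January 2011, the deadline is extended by 153 days to 27 August 2011.
Filing on 26 July 2011 beat the 27 August 2011 deadline — the action is timely.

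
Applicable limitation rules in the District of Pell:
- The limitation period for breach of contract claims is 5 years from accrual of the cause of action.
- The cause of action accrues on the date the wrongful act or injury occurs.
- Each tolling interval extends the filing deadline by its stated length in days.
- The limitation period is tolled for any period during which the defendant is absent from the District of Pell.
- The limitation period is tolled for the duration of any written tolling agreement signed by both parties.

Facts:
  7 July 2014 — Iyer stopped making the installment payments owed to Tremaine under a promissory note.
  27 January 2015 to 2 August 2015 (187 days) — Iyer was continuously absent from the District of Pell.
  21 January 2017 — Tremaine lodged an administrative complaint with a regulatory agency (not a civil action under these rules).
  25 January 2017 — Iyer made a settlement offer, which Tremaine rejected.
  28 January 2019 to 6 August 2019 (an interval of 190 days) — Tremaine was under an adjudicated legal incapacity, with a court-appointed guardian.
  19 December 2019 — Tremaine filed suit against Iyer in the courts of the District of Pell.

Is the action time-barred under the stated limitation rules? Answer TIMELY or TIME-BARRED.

TIMELY

The claim accrued on 7 July 2014, when the wrongful act occurred.
5 years from 7 July 2014 is 7 July 2019.
Because the defendant's absence from the jurisdiction ran from 27 January 2015 to 2 August 2015, the deadline is extended by 187 days to 10 January 2020.
Although the plaintiff's incapacity ran from 28 January 2019 to 6 August 2019, the stated rules do not make that a tolling event, so it is disregarded.
The other events in the timeline have no effect on the limitation period under the stated rules.
The 19 December 2019 filing precedes the 10 January 2020 deadline; the claim is timely.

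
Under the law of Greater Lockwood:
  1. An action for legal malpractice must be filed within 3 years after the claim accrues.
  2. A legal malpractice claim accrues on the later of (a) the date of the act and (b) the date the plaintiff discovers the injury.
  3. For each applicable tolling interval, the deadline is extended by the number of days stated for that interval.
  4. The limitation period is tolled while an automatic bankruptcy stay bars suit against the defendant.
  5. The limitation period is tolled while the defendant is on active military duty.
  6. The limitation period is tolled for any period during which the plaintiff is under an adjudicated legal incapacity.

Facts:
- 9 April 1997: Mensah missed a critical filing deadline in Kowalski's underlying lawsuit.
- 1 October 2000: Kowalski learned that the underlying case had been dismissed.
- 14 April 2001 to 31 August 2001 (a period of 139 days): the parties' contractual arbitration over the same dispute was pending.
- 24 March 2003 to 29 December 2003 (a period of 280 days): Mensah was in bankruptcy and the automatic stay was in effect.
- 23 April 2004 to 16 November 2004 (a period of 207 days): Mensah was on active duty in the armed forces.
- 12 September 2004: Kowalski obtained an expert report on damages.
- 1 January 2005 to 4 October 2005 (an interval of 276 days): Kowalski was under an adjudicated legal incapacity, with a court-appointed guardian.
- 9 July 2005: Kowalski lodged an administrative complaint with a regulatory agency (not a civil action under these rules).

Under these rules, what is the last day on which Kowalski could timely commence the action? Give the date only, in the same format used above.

2 November 2005

The claim accrued on 1 October 2000 — the later of the 9 April 1997 act and the 1 October 2000 discovery.
Adding the 3 years base period to 1 October 2000 gives a deadline of 1 October 2003, before any tolling.
Because the automatic bankruptcy stay ran from 24 March 2003 to 29 December 2003, the deadline is extended by 280 days to 7 July 2004.
The period was tolled for 207 days by the defendant's active military service (23 April 2004 to 16 November 2004), pushing the deadline to 30 January 2005.
Because the plaintiff's legal incapacity ran from 1 January 2005 to 4 October 2005, the deadline is extended by 276 days to 2 November 2005.
No stated provision tolls the period for a pending arbitration, so the interval from 14 April 2001 to 31 August 2001 has no effect on the deadline.
The other events in the timeline have no effect on the limitation period under the stated rules.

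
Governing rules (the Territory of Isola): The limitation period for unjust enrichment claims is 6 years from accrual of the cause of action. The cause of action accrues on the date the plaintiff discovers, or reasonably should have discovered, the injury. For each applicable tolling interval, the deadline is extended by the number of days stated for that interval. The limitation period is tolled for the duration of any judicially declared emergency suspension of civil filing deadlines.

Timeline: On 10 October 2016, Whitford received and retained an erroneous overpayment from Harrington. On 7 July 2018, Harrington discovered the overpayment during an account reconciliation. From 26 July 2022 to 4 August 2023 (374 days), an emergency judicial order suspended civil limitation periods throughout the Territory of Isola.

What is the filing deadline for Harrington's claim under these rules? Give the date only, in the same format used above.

16 July 2025

Accrual is tied to discovery, so the period began on 7 July 2018 rather than on 10 October 2016 when the act occurred.
Adding the 6 years base period to 7 July 2018 gives a deadline of 7 July 2024, before any tolling.
The period was tolled for 374 days by the emergency suspension of filing deadlines (26 July 2022 to 4 August 2023), pushing the deadline to 16 July 2025.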